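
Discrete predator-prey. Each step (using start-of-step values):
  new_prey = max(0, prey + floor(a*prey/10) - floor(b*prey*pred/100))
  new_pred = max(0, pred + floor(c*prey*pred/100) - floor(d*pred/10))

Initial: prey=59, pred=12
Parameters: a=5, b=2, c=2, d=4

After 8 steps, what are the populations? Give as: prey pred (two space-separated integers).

Step 1: prey: 59+29-14=74; pred: 12+14-4=22
Step 2: prey: 74+37-32=79; pred: 22+32-8=46
Step 3: prey: 79+39-72=46; pred: 46+72-18=100
Step 4: prey: 46+23-92=0; pred: 100+92-40=152
Step 5: prey: 0+0-0=0; pred: 152+0-60=92
Step 6: prey: 0+0-0=0; pred: 92+0-36=56
Step 7: prey: 0+0-0=0; pred: 56+0-22=34
Step 8: prey: 0+0-0=0; pred: 34+0-13=21

Answer: 0 21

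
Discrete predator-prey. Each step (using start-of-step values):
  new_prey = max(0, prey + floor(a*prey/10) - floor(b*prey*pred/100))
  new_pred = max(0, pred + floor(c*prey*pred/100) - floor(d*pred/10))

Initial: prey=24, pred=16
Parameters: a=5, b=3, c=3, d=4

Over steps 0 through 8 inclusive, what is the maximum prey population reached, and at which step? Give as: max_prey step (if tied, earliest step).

Step 1: prey: 24+12-11=25; pred: 16+11-6=21
Step 2: prey: 25+12-15=22; pred: 21+15-8=28
Step 3: prey: 22+11-18=15; pred: 28+18-11=35
Step 4: prey: 15+7-15=7; pred: 35+15-14=36
Step 5: prey: 7+3-7=3; pred: 36+7-14=29
Step 6: prey: 3+1-2=2; pred: 29+2-11=20
Step 7: prey: 2+1-1=2; pred: 20+1-8=13
Step 8: prey: 2+1-0=3; pred: 13+0-5=8
Max prey = 25 at step 1

Answer: 25 1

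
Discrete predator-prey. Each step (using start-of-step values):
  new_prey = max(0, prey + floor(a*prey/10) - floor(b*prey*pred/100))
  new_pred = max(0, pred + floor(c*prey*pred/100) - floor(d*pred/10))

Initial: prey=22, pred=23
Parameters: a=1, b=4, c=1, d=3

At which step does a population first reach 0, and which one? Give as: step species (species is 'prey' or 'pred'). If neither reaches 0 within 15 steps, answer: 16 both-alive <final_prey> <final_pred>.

Step 1: prey: 22+2-20=4; pred: 23+5-6=22
Step 2: prey: 4+0-3=1; pred: 22+0-6=16
Step 3: prey: 1+0-0=1; pred: 16+0-4=12
Step 4: prey: 1+0-0=1; pred: 12+0-3=9
Step 5: prey: 1+0-0=1; pred: 9+0-2=7
Step 6: prey: 1+0-0=1; pred: 7+0-2=5
Step 7: prey: 1+0-0=1; pred: 5+0-1=4
Step 8: prey: 1+0-0=1; pred: 4+0-1=3
Step 9: prey: 1+0-0=1; pred: 3+0-0=3
Steps 10-15: state stable at prey=1, pred=3 (no change)
No extinction within 15 steps

Answer: 16 both-alive 1 3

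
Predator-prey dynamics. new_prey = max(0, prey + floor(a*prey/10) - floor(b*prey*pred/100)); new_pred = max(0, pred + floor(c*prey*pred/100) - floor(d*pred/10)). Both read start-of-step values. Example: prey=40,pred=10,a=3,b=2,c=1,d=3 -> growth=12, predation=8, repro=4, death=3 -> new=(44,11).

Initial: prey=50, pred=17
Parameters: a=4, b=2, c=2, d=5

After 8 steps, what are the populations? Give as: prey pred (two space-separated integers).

Step 1: prey: 50+20-17=53; pred: 17+17-8=26
Step 2: prey: 53+21-27=47; pred: 26+27-13=40
Step 3: prey: 47+18-37=28; pred: 40+37-20=57
Step 4: prey: 28+11-31=8; pred: 57+31-28=60
Step 5: prey: 8+3-9=2; pred: 60+9-30=39
Step 6: prey: 2+0-1=1; pred: 39+1-19=21
Step 7: prey: 1+0-0=1; pred: 21+0-10=11
Step 8: prey: 1+0-0=1; pred: 11+0-5=6

Answer: 1 6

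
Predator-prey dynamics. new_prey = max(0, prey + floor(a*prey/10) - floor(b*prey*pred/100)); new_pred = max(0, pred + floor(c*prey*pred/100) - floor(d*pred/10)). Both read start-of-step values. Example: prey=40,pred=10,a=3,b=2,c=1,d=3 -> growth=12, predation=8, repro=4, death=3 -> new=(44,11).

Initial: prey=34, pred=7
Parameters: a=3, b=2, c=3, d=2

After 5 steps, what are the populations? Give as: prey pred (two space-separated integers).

Answer: 0 98

Derivation:
Step 1: prey: 34+10-4=40; pred: 7+7-1=13
Step 2: prey: 40+12-10=42; pred: 13+15-2=26
Step 3: prey: 42+12-21=33; pred: 26+32-5=53
Step 4: prey: 33+9-34=8; pred: 53+52-10=95
Step 5: prey: 8+2-15=0; pred: 95+22-19=98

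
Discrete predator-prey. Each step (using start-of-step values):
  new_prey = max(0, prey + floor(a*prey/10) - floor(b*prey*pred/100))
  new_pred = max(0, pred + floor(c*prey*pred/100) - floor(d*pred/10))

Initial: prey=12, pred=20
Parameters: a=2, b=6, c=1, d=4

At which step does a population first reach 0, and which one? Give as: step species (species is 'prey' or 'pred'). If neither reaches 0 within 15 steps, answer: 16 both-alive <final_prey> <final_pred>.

Answer: 1 prey

Derivation:
Step 1: prey: 12+2-14=0; pred: 20+2-8=14
First extinction: prey at step 1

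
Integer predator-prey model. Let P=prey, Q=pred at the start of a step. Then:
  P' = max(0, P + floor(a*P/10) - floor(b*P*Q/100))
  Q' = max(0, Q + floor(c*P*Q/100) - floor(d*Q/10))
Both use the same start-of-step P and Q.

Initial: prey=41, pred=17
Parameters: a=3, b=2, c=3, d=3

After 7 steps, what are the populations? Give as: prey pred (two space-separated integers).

Answer: 0 26

Derivation:
Step 1: prey: 41+12-13=40; pred: 17+20-5=32
Step 2: prey: 40+12-25=27; pred: 32+38-9=61
Step 3: prey: 27+8-32=3; pred: 61+49-18=92
Step 4: prey: 3+0-5=0; pred: 92+8-27=73
Step 5: prey: 0+0-0=0; pred: 73+0-21=52
Step 6: prey: 0+0-0=0; pred: 52+0-15=37
Step 7: prey: 0+0-0=0; pred: 37+0-11=26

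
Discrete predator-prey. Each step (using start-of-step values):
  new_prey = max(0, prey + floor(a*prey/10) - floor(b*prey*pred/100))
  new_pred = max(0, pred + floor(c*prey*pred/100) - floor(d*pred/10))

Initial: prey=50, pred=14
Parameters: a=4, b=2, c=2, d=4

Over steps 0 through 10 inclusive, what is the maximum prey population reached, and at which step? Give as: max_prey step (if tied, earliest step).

Step 1: prey: 50+20-14=56; pred: 14+14-5=23
Step 2: prey: 56+22-25=53; pred: 23+25-9=39
Step 3: prey: 53+21-41=33; pred: 39+41-15=65
Step 4: prey: 33+13-42=4; pred: 65+42-26=81
Step 5: prey: 4+1-6=0; pred: 81+6-32=55
Step 6: prey: 0+0-0=0; pred: 55+0-22=33
Step 7: prey: 0+0-0=0; pred: 33+0-13=20
Step 8: prey: 0+0-0=0; pred: 20+0-8=12
Step 9: prey: 0+0-0=0; pred: 12+0-4=8
Step 10: prey: 0+0-0=0; pred: 8+0-3=5
Max prey = 56 at step 1

Answer: 56 1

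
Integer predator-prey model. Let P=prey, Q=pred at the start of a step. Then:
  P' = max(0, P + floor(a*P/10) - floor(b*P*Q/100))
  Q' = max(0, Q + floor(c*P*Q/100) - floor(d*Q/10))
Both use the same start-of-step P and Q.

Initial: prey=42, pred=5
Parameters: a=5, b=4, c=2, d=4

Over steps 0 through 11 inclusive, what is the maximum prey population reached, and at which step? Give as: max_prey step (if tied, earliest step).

Step 1: prey: 42+21-8=55; pred: 5+4-2=7
Step 2: prey: 55+27-15=67; pred: 7+7-2=12
Step 3: prey: 67+33-32=68; pred: 12+16-4=24
Step 4: prey: 68+34-65=37; pred: 24+32-9=47
Step 5: prey: 37+18-69=0; pred: 47+34-18=63
Step 6: prey: 0+0-0=0; pred: 63+0-25=38
Step 7: prey: 0+0-0=0; pred: 38+0-15=23
Step 8: prey: 0+0-0=0; pred: 23+0-9=14
Step 9: prey: 0+0-0=0; pred: 14+0-5=9
Step 10: prey: 0+0-0=0; pred: 9+0-3=6
Step 11: prey: 0+0-0=0; pred: 6+0-2=4
Max prey = 68 at step 3

Answer: 68 3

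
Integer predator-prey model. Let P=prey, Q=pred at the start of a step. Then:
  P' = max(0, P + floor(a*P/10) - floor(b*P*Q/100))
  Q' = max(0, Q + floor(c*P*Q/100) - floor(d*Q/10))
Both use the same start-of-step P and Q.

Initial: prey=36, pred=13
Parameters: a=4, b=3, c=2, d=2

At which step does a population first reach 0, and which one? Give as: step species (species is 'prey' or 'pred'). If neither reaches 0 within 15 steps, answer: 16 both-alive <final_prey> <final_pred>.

Answer: 5 prey

Derivation:
Step 1: prey: 36+14-14=36; pred: 13+9-2=20
Step 2: prey: 36+14-21=29; pred: 20+14-4=30
Step 3: prey: 29+11-26=14; pred: 30+17-6=41
Step 4: prey: 14+5-17=2; pred: 41+11-8=44
Step 5: prey: 2+0-2=0; pred: 44+1-8=37
First extinction: prey at step 5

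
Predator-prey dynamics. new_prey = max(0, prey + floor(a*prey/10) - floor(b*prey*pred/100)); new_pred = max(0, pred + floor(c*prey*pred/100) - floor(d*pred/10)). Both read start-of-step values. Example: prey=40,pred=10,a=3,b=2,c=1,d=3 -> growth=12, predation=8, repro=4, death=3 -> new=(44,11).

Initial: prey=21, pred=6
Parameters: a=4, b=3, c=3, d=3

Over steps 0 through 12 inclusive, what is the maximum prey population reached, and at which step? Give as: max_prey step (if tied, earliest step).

Answer: 32 3

Derivation:
Step 1: prey: 21+8-3=26; pred: 6+3-1=8
Step 2: prey: 26+10-6=30; pred: 8+6-2=12
Step 3: prey: 30+12-10=32; pred: 12+10-3=19
Step 4: prey: 32+12-18=26; pred: 19+18-5=32
Step 5: prey: 26+10-24=12; pred: 32+24-9=47
Step 6: prey: 12+4-16=0; pred: 47+16-14=49
Step 7: prey: 0+0-0=0; pred: 49+0-14=35
Step 8: prey: 0+0-0=0; pred: 35+0-10=25
Step 9: prey: 0+0-0=0; pred: 25+0-7=18
Step 10: prey: 0+0-0=0; pred: 18+0-5=13
Step 11: prey: 0+0-0=0; pred: 13+0-3=10
Step 12: prey: 0+0-0=0; pred: 10+0-3=7
Max prey = 32 at step 3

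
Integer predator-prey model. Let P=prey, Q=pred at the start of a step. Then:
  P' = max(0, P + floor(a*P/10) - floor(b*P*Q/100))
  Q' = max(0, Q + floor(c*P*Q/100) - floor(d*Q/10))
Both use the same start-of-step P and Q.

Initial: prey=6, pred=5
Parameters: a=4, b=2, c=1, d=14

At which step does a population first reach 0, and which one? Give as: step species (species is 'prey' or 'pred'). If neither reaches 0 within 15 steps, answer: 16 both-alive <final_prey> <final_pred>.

Step 1: prey: 6+2-0=8; pred: 5+0-7=0
First extinction: pred at step 1

Answer: 1 pred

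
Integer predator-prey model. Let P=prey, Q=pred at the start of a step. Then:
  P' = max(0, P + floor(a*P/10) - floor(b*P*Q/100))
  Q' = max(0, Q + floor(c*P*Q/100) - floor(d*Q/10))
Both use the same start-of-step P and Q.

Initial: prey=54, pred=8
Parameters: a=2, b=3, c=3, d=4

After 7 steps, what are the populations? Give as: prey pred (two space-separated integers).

Answer: 0 11

Derivation:
Step 1: prey: 54+10-12=52; pred: 8+12-3=17
Step 2: prey: 52+10-26=36; pred: 17+26-6=37
Step 3: prey: 36+7-39=4; pred: 37+39-14=62
Step 4: prey: 4+0-7=0; pred: 62+7-24=45
Step 5: prey: 0+0-0=0; pred: 45+0-18=27
Step 6: prey: 0+0-0=0; pred: 27+0-10=17
Step 7: prey: 0+0-0=0; pred: 17+0-6=11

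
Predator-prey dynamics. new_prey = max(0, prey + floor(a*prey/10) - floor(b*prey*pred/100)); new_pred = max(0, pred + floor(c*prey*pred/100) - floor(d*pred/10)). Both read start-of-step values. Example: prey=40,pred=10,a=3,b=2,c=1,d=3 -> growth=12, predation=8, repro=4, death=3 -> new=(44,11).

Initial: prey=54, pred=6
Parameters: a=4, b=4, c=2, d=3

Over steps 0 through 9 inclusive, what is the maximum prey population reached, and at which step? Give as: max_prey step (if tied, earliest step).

Step 1: prey: 54+21-12=63; pred: 6+6-1=11
Step 2: prey: 63+25-27=61; pred: 11+13-3=21
Step 3: prey: 61+24-51=34; pred: 21+25-6=40
Step 4: prey: 34+13-54=0; pred: 40+27-12=55
Step 5: prey: 0+0-0=0; pred: 55+0-16=39
Step 6: prey: 0+0-0=0; pred: 39+0-11=28
Step 7: prey: 0+0-0=0; pred: 28+0-8=20
Step 8: prey: 0+0-0=0; pred: 20+0-6=14
Step 9: prey: 0+0-0=0; pred: 14+0-4=10
Max prey = 63 at step 1

Answer: 63 1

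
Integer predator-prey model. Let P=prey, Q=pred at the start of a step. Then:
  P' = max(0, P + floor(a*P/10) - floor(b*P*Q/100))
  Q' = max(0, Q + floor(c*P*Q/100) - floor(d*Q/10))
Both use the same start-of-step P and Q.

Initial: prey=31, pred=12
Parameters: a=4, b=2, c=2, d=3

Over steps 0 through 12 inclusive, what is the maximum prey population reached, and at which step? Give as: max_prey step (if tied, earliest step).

Answer: 39 2

Derivation:
Step 1: prey: 31+12-7=36; pred: 12+7-3=16
Step 2: prey: 36+14-11=39; pred: 16+11-4=23
Step 3: prey: 39+15-17=37; pred: 23+17-6=34
Step 4: prey: 37+14-25=26; pred: 34+25-10=49
Step 5: prey: 26+10-25=11; pred: 49+25-14=60
Step 6: prey: 11+4-13=2; pred: 60+13-18=55
Step 7: prey: 2+0-2=0; pred: 55+2-16=41
Step 8: prey: 0+0-0=0; pred: 41+0-12=29
Step 9: prey: 0+0-0=0; pred: 29+0-8=21
Step 10: prey: 0+0-0=0; pred: 21+0-6=15
Step 11: prey: 0+0-0=0; pred: 15+0-4=11
Step 12: prey: 0+0-0=0; pred: 11+0-3=8
Max prey = 39 at step 2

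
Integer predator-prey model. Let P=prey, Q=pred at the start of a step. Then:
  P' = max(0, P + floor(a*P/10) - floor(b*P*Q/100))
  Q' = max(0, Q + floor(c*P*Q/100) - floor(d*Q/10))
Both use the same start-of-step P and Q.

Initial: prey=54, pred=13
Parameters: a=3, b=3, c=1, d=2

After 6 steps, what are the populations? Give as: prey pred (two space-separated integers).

Step 1: prey: 54+16-21=49; pred: 13+7-2=18
Step 2: prey: 49+14-26=37; pred: 18+8-3=23
Step 3: prey: 37+11-25=23; pred: 23+8-4=27
Step 4: prey: 23+6-18=11; pred: 27+6-5=28
Step 5: prey: 11+3-9=5; pred: 28+3-5=26
Step 6: prey: 5+1-3=3; pred: 26+1-5=22

Answer: 3 22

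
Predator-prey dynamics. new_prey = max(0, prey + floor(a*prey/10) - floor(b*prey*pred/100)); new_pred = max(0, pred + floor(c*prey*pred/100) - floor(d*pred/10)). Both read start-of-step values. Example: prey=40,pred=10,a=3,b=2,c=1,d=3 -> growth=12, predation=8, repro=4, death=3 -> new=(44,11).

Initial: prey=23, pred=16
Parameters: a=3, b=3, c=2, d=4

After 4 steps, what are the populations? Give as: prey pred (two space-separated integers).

Answer: 10 12

Derivation:
Step 1: prey: 23+6-11=18; pred: 16+7-6=17
Step 2: prey: 18+5-9=14; pred: 17+6-6=17
Step 3: prey: 14+4-7=11; pred: 17+4-6=15
Step 4: prey: 11+3-4=10; pred: 15+3-6=12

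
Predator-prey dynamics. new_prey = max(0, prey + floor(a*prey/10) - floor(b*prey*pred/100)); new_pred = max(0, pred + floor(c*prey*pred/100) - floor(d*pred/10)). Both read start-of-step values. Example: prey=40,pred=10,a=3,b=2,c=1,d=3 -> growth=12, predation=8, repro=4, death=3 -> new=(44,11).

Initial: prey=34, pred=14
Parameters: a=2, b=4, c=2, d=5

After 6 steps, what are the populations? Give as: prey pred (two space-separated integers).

Answer: 7 2

Derivation:
Step 1: prey: 34+6-19=21; pred: 14+9-7=16
Step 2: prey: 21+4-13=12; pred: 16+6-8=14
Step 3: prey: 12+2-6=8; pred: 14+3-7=10
Step 4: prey: 8+1-3=6; pred: 10+1-5=6
Step 5: prey: 6+1-1=6; pred: 6+0-3=3
Step 6: prey: 6+1-0=7; pred: 3+0-1=2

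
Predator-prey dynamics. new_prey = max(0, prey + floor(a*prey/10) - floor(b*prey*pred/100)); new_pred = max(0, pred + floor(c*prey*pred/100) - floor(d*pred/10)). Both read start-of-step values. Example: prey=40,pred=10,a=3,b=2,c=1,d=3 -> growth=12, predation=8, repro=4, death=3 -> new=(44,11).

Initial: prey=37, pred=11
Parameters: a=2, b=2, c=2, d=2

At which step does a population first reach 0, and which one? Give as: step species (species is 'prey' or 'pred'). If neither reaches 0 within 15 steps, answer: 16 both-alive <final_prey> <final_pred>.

Answer: 16 both-alive 1 7

Derivation:
Step 1: prey: 37+7-8=36; pred: 11+8-2=17
Step 2: prey: 36+7-12=31; pred: 17+12-3=26
Step 3: prey: 31+6-16=21; pred: 26+16-5=37
Step 4: prey: 21+4-15=10; pred: 37+15-7=45
Step 5: prey: 10+2-9=3; pred: 45+9-9=45
Step 6: prey: 3+0-2=1; pred: 45+2-9=38
Step 7: prey: 1+0-0=1; pred: 38+0-7=31
Step 8: prey: 1+0-0=1; pred: 31+0-6=25
Step 9: prey: 1+0-0=1; pred: 25+0-5=20
Step 10: prey: 1+0-0=1; pred: 20+0-4=16
Step 11: prey: 1+0-0=1; pred: 16+0-3=13
Step 12: prey: 1+0-0=1; pred: 13+0-2=11
Step 13: prey: 1+0-0=1; pred: 11+0-2=9
Step 14: prey: 1+0-0=1; pred: 9+0-1=8
Step 15: prey: 1+0-0=1; pred: 8+0-1=7
No extinction within 15 steps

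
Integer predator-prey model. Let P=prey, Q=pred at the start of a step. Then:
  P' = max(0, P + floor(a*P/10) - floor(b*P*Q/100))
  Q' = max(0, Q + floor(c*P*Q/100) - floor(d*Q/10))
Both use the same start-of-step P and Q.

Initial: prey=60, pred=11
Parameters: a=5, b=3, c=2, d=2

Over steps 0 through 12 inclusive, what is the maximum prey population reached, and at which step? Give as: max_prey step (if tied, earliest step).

Answer: 71 1

Derivation:
Step 1: prey: 60+30-19=71; pred: 11+13-2=22
Step 2: prey: 71+35-46=60; pred: 22+31-4=49
Step 3: prey: 60+30-88=2; pred: 49+58-9=98
Step 4: prey: 2+1-5=0; pred: 98+3-19=82
Step 5: prey: 0+0-0=0; pred: 82+0-16=66
Step 6: prey: 0+0-0=0; pred: 66+0-13=53
Step 7: prey: 0+0-0=0; pred: 53+0-10=43
Step 8: prey: 0+0-0=0; pred: 43+0-8=35
Step 9: prey: 0+0-0=0; pred: 35+0-7=28
Step 10: prey: 0+0-0=0; pred: 28+0-5=23
Step 11: prey: 0+0-0=0; pred: 23+0-4=19
Step 12: prey: 0+0-0=0; pred: 19+0-3=16
Max prey = 71 at step 1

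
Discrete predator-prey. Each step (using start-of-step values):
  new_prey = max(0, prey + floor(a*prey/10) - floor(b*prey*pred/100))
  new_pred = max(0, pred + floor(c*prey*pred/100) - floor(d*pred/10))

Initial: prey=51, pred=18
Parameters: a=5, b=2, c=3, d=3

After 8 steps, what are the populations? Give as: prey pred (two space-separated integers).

Answer: 0 33

Derivation:
Step 1: prey: 51+25-18=58; pred: 18+27-5=40
Step 2: prey: 58+29-46=41; pred: 40+69-12=97
Step 3: prey: 41+20-79=0; pred: 97+119-29=187
Step 4: prey: 0+0-0=0; pred: 187+0-56=131
Step 5: prey: 0+0-0=0; pred: 131+0-39=92
Step 6: prey: 0+0-0=0; pred: 92+0-27=65
Step 7: prey: 0+0-0=0; pred: 65+0-19=46
Step 8: prey: 0+0-0=0; pred: 46+0-13=33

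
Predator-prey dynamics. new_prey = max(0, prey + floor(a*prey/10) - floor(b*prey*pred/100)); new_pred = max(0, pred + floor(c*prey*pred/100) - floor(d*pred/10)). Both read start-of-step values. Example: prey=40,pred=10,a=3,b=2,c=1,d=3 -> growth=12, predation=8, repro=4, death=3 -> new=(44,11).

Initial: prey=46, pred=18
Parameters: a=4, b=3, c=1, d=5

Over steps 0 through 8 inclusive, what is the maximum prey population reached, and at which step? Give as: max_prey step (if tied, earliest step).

Step 1: prey: 46+18-24=40; pred: 18+8-9=17
Step 2: prey: 40+16-20=36; pred: 17+6-8=15
Step 3: prey: 36+14-16=34; pred: 15+5-7=13
Step 4: prey: 34+13-13=34; pred: 13+4-6=11
Step 5: prey: 34+13-11=36; pred: 11+3-5=9
Step 6: prey: 36+14-9=41; pred: 9+3-4=8
Step 7: prey: 41+16-9=48; pred: 8+3-4=7
Step 8: prey: 48+19-10=57; pred: 7+3-3=7
Max prey = 57 at step 8

Answer: 57 8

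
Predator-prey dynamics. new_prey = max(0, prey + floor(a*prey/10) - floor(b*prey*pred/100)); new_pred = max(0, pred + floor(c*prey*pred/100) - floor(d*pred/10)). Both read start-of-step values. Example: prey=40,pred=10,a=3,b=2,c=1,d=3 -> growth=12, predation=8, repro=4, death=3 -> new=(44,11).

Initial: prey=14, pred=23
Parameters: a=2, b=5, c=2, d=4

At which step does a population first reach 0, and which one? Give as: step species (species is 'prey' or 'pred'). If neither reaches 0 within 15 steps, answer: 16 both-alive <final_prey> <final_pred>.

Answer: 1 prey

Derivation:
Step 1: prey: 14+2-16=0; pred: 23+6-9=20
First extinction: prey at step 1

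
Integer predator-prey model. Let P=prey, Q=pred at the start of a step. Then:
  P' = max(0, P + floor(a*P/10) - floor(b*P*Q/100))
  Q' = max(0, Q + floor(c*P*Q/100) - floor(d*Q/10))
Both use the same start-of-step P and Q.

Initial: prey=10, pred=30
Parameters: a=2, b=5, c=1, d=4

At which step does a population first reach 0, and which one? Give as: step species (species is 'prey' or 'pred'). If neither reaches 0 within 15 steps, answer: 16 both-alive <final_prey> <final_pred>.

Answer: 1 prey

Derivation:
Step 1: prey: 10+2-15=0; pred: 30+3-12=21
First extinction: prey at step 1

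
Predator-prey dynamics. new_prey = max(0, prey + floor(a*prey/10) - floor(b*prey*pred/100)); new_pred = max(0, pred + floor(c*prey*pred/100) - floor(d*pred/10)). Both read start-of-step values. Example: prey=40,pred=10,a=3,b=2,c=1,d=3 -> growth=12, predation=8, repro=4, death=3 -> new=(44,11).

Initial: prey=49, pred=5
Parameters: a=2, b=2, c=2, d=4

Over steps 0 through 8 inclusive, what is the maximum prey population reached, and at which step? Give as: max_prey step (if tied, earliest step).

Step 1: prey: 49+9-4=54; pred: 5+4-2=7
Step 2: prey: 54+10-7=57; pred: 7+7-2=12
Step 3: prey: 57+11-13=55; pred: 12+13-4=21
Step 4: prey: 55+11-23=43; pred: 21+23-8=36
Step 5: prey: 43+8-30=21; pred: 36+30-14=52
Step 6: prey: 21+4-21=4; pred: 52+21-20=53
Step 7: prey: 4+0-4=0; pred: 53+4-21=36
Step 8: prey: 0+0-0=0; pred: 36+0-14=22
Max prey = 57 at step 2

Answer: 57 2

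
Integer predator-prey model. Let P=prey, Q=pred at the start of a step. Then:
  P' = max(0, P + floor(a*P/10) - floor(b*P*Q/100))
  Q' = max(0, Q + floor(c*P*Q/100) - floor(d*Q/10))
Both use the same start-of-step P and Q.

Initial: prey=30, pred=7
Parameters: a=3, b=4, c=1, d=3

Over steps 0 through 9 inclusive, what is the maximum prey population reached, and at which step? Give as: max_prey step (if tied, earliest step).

Answer: 33 3

Derivation:
Step 1: prey: 30+9-8=31; pred: 7+2-2=7
Step 2: prey: 31+9-8=32; pred: 7+2-2=7
Step 3: prey: 32+9-8=33; pred: 7+2-2=7
Step 4: prey: 33+9-9=33; pred: 7+2-2=7
Step 5: prey: 33+9-9=33; pred: 7+2-2=7
Step 6: prey: 33+9-9=33; pred: 7+2-2=7
Step 7: prey: 33+9-9=33; pred: 7+2-2=7
Step 8: prey: 33+9-9=33; pred: 7+2-2=7
Step 9: prey: 33+9-9=33; pred: 7+2-2=7
Max prey = 33 at step 3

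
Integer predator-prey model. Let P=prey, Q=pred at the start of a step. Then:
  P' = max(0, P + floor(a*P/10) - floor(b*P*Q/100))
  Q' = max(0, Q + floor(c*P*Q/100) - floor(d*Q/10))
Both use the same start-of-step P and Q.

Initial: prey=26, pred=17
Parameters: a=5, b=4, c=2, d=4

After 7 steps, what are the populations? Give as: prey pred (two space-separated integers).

Step 1: prey: 26+13-17=22; pred: 17+8-6=19
Step 2: prey: 22+11-16=17; pred: 19+8-7=20
Step 3: prey: 17+8-13=12; pred: 20+6-8=18
Step 4: prey: 12+6-8=10; pred: 18+4-7=15
Step 5: prey: 10+5-6=9; pred: 15+3-6=12
Step 6: prey: 9+4-4=9; pred: 12+2-4=10
Step 7: prey: 9+4-3=10; pred: 10+1-4=7

Answer: 10 7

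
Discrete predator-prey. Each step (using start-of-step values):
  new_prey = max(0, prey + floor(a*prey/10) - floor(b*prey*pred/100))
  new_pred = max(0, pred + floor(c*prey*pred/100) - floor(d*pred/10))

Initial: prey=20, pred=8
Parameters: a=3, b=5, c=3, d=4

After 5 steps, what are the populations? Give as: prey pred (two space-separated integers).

Answer: 7 8

Derivation:
Step 1: prey: 20+6-8=18; pred: 8+4-3=9
Step 2: prey: 18+5-8=15; pred: 9+4-3=10
Step 3: prey: 15+4-7=12; pred: 10+4-4=10
Step 4: prey: 12+3-6=9; pred: 10+3-4=9
Step 5: prey: 9+2-4=7; pred: 9+2-3=8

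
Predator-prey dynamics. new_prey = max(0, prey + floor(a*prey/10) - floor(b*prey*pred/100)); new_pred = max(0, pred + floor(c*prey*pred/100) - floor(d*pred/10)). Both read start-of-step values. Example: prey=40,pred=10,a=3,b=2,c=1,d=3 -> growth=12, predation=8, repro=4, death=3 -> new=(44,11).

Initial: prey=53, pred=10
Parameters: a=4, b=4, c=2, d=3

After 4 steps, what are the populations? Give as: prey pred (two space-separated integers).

Step 1: prey: 53+21-21=53; pred: 10+10-3=17
Step 2: prey: 53+21-36=38; pred: 17+18-5=30
Step 3: prey: 38+15-45=8; pred: 30+22-9=43
Step 4: prey: 8+3-13=0; pred: 43+6-12=37

Answer: 0 37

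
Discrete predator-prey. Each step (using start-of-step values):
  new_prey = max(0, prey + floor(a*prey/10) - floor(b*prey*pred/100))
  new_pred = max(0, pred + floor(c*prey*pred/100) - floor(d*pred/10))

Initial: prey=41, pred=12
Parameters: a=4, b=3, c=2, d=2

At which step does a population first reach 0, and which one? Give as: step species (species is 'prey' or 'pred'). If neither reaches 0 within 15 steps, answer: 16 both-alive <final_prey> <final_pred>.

Step 1: prey: 41+16-14=43; pred: 12+9-2=19
Step 2: prey: 43+17-24=36; pred: 19+16-3=32
Step 3: prey: 36+14-34=16; pred: 32+23-6=49
Step 4: prey: 16+6-23=0; pred: 49+15-9=55
First extinction: prey at step 4

Answer: 4 prey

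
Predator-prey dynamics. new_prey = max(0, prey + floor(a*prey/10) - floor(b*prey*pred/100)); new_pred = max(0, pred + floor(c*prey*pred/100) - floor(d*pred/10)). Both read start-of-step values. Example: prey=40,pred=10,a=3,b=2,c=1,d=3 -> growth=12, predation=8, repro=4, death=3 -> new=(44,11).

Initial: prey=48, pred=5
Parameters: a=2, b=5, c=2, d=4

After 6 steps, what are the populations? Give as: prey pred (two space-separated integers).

Step 1: prey: 48+9-12=45; pred: 5+4-2=7
Step 2: prey: 45+9-15=39; pred: 7+6-2=11
Step 3: prey: 39+7-21=25; pred: 11+8-4=15
Step 4: prey: 25+5-18=12; pred: 15+7-6=16
Step 5: prey: 12+2-9=5; pred: 16+3-6=13
Step 6: prey: 5+1-3=3; pred: 13+1-5=9

Answer: 3 9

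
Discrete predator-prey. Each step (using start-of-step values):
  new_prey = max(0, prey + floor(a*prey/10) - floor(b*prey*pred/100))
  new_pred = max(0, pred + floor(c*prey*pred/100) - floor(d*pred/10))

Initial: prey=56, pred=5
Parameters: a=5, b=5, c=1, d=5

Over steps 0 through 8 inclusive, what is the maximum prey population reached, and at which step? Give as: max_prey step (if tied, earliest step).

Step 1: prey: 56+28-14=70; pred: 5+2-2=5
Step 2: prey: 70+35-17=88; pred: 5+3-2=6
Step 3: prey: 88+44-26=106; pred: 6+5-3=8
Step 4: prey: 106+53-42=117; pred: 8+8-4=12
Step 5: prey: 117+58-70=105; pred: 12+14-6=20
Step 6: prey: 105+52-105=52; pred: 20+21-10=31
Step 7: prey: 52+26-80=0; pred: 31+16-15=32
Step 8: prey: 0+0-0=0; pred: 32+0-16=16
Max prey = 117 at step 4

Answer: 117 4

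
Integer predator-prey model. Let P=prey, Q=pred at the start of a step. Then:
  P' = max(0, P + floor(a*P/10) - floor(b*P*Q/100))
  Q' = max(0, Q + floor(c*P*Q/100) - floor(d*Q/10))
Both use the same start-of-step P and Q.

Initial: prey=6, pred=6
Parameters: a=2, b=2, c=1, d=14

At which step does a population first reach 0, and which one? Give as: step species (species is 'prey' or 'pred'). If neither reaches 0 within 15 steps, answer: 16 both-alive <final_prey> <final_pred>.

Answer: 1 pred

Derivation:
Step 1: prey: 6+1-0=7; pred: 6+0-8=0
First extinction: pred at step 1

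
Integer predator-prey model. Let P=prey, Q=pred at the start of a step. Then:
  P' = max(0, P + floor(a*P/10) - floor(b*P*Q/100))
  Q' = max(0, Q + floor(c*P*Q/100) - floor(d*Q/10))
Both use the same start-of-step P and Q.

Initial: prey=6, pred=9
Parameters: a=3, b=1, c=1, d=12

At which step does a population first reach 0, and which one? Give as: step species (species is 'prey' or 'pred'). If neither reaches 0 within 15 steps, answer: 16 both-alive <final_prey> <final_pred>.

Step 1: prey: 6+1-0=7; pred: 9+0-10=0
First extinction: pred at step 1

Answer: 1 pred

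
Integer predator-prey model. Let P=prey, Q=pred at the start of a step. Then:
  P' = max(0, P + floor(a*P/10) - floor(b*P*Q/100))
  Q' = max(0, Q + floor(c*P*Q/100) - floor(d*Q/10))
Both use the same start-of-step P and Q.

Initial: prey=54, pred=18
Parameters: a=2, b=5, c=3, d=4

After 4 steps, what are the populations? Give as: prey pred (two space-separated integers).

Step 1: prey: 54+10-48=16; pred: 18+29-7=40
Step 2: prey: 16+3-32=0; pred: 40+19-16=43
Step 3: prey: 0+0-0=0; pred: 43+0-17=26
Step 4: prey: 0+0-0=0; pred: 26+0-10=16

Answer: 0 16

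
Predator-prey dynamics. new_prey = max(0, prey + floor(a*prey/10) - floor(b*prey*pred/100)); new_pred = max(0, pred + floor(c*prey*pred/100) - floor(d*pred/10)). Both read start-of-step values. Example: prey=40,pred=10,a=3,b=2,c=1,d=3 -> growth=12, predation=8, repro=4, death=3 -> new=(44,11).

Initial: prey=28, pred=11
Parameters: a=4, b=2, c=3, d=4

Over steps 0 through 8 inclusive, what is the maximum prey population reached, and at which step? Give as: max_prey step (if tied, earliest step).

Answer: 36 2

Derivation:
Step 1: prey: 28+11-6=33; pred: 11+9-4=16
Step 2: prey: 33+13-10=36; pred: 16+15-6=25
Step 3: prey: 36+14-18=32; pred: 25+27-10=42
Step 4: prey: 32+12-26=18; pred: 42+40-16=66
Step 5: prey: 18+7-23=2; pred: 66+35-26=75
Step 6: prey: 2+0-3=0; pred: 75+4-30=49
Step 7: prey: 0+0-0=0; pred: 49+0-19=30
Step 8: prey: 0+0-0=0; pred: 30+0-12=18
Max prey = 36 at step 2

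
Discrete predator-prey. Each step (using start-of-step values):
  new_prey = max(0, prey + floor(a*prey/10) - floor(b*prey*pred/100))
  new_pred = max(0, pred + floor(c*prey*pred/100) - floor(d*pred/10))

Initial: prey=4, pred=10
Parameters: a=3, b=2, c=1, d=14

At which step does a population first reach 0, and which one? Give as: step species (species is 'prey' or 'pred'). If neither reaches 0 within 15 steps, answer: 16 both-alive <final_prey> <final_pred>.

Answer: 1 pred

Derivation:
Step 1: prey: 4+1-0=5; pred: 10+0-14=0
First extinction: pred at step 1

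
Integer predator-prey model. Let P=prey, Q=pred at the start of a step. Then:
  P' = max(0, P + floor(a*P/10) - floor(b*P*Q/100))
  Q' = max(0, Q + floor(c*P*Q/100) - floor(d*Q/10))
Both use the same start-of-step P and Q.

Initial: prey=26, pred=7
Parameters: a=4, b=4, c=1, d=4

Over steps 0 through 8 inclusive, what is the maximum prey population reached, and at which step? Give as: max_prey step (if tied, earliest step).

Answer: 95 8

Derivation:
Step 1: prey: 26+10-7=29; pred: 7+1-2=6
Step 2: prey: 29+11-6=34; pred: 6+1-2=5
Step 3: prey: 34+13-6=41; pred: 5+1-2=4
Step 4: prey: 41+16-6=51; pred: 4+1-1=4
Step 5: prey: 51+20-8=63; pred: 4+2-1=5
Step 6: prey: 63+25-12=76; pred: 5+3-2=6
Step 7: prey: 76+30-18=88; pred: 6+4-2=8
Step 8: prey: 88+35-28=95; pred: 8+7-3=12
Max prey = 95 at step 8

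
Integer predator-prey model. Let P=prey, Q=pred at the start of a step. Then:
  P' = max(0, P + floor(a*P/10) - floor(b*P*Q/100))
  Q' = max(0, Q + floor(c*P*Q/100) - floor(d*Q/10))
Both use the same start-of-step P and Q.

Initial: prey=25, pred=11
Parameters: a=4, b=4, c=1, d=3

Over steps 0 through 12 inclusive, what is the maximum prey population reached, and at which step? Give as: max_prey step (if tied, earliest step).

Step 1: prey: 25+10-11=24; pred: 11+2-3=10
Step 2: prey: 24+9-9=24; pred: 10+2-3=9
Step 3: prey: 24+9-8=25; pred: 9+2-2=9
Step 4: prey: 25+10-9=26; pred: 9+2-2=9
Step 5: prey: 26+10-9=27; pred: 9+2-2=9
Step 6: prey: 27+10-9=28; pred: 9+2-2=9
Step 7: prey: 28+11-10=29; pred: 9+2-2=9
Step 8: prey: 29+11-10=30; pred: 9+2-2=9
Step 9: prey: 30+12-10=32; pred: 9+2-2=9
Step 10: prey: 32+12-11=33; pred: 9+2-2=9
Step 11: prey: 33+13-11=35; pred: 9+2-2=9
Step 12: prey: 35+14-12=37; pred: 9+3-2=10
Max prey = 37 at step 12

Answer: 37 12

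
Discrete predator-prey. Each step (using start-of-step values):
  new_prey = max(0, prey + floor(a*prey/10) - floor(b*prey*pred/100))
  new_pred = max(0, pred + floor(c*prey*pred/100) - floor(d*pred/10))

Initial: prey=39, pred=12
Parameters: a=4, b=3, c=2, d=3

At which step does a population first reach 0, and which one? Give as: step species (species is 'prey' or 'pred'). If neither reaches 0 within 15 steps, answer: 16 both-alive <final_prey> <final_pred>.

Step 1: prey: 39+15-14=40; pred: 12+9-3=18
Step 2: prey: 40+16-21=35; pred: 18+14-5=27
Step 3: prey: 35+14-28=21; pred: 27+18-8=37
Step 4: prey: 21+8-23=6; pred: 37+15-11=41
Step 5: prey: 6+2-7=1; pred: 41+4-12=33
Step 6: prey: 1+0-0=1; pred: 33+0-9=24
Step 7: prey: 1+0-0=1; pred: 24+0-7=17
Step 8: prey: 1+0-0=1; pred: 17+0-5=12
Step 9: prey: 1+0-0=1; pred: 12+0-3=9
Step 10: prey: 1+0-0=1; pred: 9+0-2=7
Step 11: prey: 1+0-0=1; pred: 7+0-2=5
Step 12: prey: 1+0-0=1; pred: 5+0-1=4
Step 13: prey: 1+0-0=1; pred: 4+0-1=3
Step 14: prey: 1+0-0=1; pred: 3+0-0=3
Steps 15-15: state stable at prey=1, pred=3 (no change)
No extinction within 15 steps

Answer: 16 both-alive 1 3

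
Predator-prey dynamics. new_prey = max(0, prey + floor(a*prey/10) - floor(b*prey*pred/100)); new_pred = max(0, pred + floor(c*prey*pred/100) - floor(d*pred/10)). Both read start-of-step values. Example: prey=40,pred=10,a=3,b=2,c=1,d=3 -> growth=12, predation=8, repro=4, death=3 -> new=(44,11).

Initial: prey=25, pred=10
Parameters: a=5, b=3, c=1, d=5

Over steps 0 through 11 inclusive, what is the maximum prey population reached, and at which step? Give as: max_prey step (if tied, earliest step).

Answer: 172 8

Derivation:
Step 1: prey: 25+12-7=30; pred: 10+2-5=7
Step 2: prey: 30+15-6=39; pred: 7+2-3=6
Step 3: prey: 39+19-7=51; pred: 6+2-3=5
Step 4: prey: 51+25-7=69; pred: 5+2-2=5
Step 5: prey: 69+34-10=93; pred: 5+3-2=6
Step 6: prey: 93+46-16=123; pred: 6+5-3=8
Step 7: prey: 123+61-29=155; pred: 8+9-4=13
Step 8: prey: 155+77-60=172; pred: 13+20-6=27
Step 9: prey: 172+86-139=119; pred: 27+46-13=60
Step 10: prey: 119+59-214=0; pred: 60+71-30=101
Step 11: prey: 0+0-0=0; pred: 101+0-50=51
Max prey = 172 at step 8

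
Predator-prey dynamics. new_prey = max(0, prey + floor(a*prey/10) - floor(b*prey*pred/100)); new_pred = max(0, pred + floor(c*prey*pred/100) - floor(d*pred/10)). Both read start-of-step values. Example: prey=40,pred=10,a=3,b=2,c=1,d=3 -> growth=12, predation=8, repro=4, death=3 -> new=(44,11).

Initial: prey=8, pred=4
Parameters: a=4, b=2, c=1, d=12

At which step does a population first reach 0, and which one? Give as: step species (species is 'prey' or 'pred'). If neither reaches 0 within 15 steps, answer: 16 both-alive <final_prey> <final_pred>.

Answer: 1 pred

Derivation:
Step 1: prey: 8+3-0=11; pred: 4+0-4=0
First extinction: pred at step 1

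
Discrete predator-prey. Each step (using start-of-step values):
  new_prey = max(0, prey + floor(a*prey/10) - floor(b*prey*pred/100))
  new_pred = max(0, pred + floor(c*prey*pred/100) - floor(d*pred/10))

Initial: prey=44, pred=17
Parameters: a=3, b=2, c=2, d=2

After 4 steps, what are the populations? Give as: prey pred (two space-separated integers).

Answer: 0 68

Derivation:
Step 1: prey: 44+13-14=43; pred: 17+14-3=28
Step 2: prey: 43+12-24=31; pred: 28+24-5=47
Step 3: prey: 31+9-29=11; pred: 47+29-9=67
Step 4: prey: 11+3-14=0; pred: 67+14-13=68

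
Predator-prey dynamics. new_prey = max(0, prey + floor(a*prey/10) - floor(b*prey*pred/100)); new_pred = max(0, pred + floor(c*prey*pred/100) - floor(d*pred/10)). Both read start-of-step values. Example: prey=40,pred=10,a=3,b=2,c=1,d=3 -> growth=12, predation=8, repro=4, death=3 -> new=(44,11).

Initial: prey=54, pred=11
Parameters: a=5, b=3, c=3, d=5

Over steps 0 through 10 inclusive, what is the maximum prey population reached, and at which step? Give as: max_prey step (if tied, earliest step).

Step 1: prey: 54+27-17=64; pred: 11+17-5=23
Step 2: prey: 64+32-44=52; pred: 23+44-11=56
Step 3: prey: 52+26-87=0; pred: 56+87-28=115
Step 4: prey: 0+0-0=0; pred: 115+0-57=58
Step 5: prey: 0+0-0=0; pred: 58+0-29=29
Step 6: prey: 0+0-0=0; pred: 29+0-14=15
Step 7: prey: 0+0-0=0; pred: 15+0-7=8
Step 8: prey: 0+0-0=0; pred: 8+0-4=4
Step 9: prey: 0+0-0=0; pred: 4+0-2=2
Step 10: prey: 0+0-0=0; pred: 2+0-1=1
Max prey = 64 at step 1

Answer: 64 1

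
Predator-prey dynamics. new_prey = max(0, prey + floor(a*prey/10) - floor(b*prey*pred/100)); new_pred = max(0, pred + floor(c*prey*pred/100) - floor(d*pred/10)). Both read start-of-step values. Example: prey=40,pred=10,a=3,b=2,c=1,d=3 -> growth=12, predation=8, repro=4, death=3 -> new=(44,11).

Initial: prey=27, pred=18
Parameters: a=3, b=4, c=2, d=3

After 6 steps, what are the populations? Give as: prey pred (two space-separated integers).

Answer: 1 7

Derivation:
Step 1: prey: 27+8-19=16; pred: 18+9-5=22
Step 2: prey: 16+4-14=6; pred: 22+7-6=23
Step 3: prey: 6+1-5=2; pred: 23+2-6=19
Step 4: prey: 2+0-1=1; pred: 19+0-5=14
Step 5: prey: 1+0-0=1; pred: 14+0-4=10
Step 6: prey: 1+0-0=1; pred: 10+0-3=7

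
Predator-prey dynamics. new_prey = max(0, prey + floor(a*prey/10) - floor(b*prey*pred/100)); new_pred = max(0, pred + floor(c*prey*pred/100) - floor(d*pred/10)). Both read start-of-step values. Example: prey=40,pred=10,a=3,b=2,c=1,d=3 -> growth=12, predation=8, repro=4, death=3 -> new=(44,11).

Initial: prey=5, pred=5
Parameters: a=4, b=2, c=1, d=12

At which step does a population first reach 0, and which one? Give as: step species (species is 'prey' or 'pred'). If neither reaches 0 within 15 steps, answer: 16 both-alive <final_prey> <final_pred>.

Answer: 1 pred

Derivation:
Step 1: prey: 5+2-0=7; pred: 5+0-6=0
First extinction: pred at step 1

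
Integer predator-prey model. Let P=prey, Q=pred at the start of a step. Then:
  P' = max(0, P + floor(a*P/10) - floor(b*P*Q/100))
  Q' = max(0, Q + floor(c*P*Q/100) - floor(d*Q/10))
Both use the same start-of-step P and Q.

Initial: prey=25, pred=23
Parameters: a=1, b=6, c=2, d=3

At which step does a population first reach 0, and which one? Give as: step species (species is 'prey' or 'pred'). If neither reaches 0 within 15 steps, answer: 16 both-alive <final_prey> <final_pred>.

Answer: 1 prey

Derivation:
Step 1: prey: 25+2-34=0; pred: 23+11-6=28
First extinction: prey at step 1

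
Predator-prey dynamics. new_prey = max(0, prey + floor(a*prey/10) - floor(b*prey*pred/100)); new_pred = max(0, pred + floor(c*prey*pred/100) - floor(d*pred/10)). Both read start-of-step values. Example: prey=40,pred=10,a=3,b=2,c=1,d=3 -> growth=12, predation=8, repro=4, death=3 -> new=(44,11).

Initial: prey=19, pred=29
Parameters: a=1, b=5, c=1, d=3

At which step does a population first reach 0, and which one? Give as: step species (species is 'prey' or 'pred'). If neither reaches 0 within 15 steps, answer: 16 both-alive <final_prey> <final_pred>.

Step 1: prey: 19+1-27=0; pred: 29+5-8=26
First extinction: prey at step 1

Answer: 1 prey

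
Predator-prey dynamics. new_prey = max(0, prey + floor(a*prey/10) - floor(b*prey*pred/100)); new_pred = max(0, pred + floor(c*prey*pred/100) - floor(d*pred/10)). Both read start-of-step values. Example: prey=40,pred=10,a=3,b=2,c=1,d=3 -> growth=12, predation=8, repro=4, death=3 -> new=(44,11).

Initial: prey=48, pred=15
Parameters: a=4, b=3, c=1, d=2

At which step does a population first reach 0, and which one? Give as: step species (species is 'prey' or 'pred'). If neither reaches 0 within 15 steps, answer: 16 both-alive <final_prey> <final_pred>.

Step 1: prey: 48+19-21=46; pred: 15+7-3=19
Step 2: prey: 46+18-26=38; pred: 19+8-3=24
Step 3: prey: 38+15-27=26; pred: 24+9-4=29
Step 4: prey: 26+10-22=14; pred: 29+7-5=31
Step 5: prey: 14+5-13=6; pred: 31+4-6=29
Step 6: prey: 6+2-5=3; pred: 29+1-5=25
Step 7: prey: 3+1-2=2; pred: 25+0-5=20
Step 8: prey: 2+0-1=1; pred: 20+0-4=16
Step 9: prey: 1+0-0=1; pred: 16+0-3=13
Step 10: prey: 1+0-0=1; pred: 13+0-2=11
Step 11: prey: 1+0-0=1; pred: 11+0-2=9
Step 12: prey: 1+0-0=1; pred: 9+0-1=8
Step 13: prey: 1+0-0=1; pred: 8+0-1=7
Step 14: prey: 1+0-0=1; pred: 7+0-1=6
Step 15: prey: 1+0-0=1; pred: 6+0-1=5
No extinction within 15 steps

Answer: 16 both-alive 1 5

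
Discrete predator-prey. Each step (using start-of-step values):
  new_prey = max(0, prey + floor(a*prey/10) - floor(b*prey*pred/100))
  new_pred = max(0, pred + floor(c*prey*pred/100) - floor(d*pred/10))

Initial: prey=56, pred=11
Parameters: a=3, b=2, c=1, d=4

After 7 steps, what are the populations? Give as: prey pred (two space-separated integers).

Answer: 29 29

Derivation:
Step 1: prey: 56+16-12=60; pred: 11+6-4=13
Step 2: prey: 60+18-15=63; pred: 13+7-5=15
Step 3: prey: 63+18-18=63; pred: 15+9-6=18
Step 4: prey: 63+18-22=59; pred: 18+11-7=22
Step 5: prey: 59+17-25=51; pred: 22+12-8=26
Step 6: prey: 51+15-26=40; pred: 26+13-10=29
Step 7: prey: 40+12-23=29; pred: 29+11-11=29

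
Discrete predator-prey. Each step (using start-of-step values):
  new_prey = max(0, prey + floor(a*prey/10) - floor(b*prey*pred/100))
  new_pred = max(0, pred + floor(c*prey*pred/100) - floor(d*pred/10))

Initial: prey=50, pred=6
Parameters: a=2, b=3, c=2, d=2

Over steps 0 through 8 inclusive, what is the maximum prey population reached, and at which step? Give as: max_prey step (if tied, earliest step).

Answer: 51 1

Derivation:
Step 1: prey: 50+10-9=51; pred: 6+6-1=11
Step 2: prey: 51+10-16=45; pred: 11+11-2=20
Step 3: prey: 45+9-27=27; pred: 20+18-4=34
Step 4: prey: 27+5-27=5; pred: 34+18-6=46
Step 5: prey: 5+1-6=0; pred: 46+4-9=41
Step 6: prey: 0+0-0=0; pred: 41+0-8=33
Step 7: prey: 0+0-0=0; pred: 33+0-6=27
Step 8: prey: 0+0-0=0; pred: 27+0-5=22
Max prey = 51 at step 1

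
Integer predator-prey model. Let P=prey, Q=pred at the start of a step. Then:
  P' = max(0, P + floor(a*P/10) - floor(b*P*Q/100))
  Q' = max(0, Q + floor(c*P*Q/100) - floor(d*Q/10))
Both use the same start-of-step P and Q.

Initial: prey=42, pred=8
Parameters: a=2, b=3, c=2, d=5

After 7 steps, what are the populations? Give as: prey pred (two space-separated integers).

Answer: 10 8

Derivation:
Step 1: prey: 42+8-10=40; pred: 8+6-4=10
Step 2: prey: 40+8-12=36; pred: 10+8-5=13
Step 3: prey: 36+7-14=29; pred: 13+9-6=16
Step 4: prey: 29+5-13=21; pred: 16+9-8=17
Step 5: prey: 21+4-10=15; pred: 17+7-8=16
Step 6: prey: 15+3-7=11; pred: 16+4-8=12
Step 7: prey: 11+2-3=10; pred: 12+2-6=8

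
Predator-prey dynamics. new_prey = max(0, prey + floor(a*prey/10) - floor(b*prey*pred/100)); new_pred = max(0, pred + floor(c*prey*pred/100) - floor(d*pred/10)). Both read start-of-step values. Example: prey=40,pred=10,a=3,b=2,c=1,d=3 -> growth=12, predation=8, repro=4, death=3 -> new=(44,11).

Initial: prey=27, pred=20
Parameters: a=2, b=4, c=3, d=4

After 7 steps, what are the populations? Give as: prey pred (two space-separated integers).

Answer: 0 3

Derivation:
Step 1: prey: 27+5-21=11; pred: 20+16-8=28
Step 2: prey: 11+2-12=1; pred: 28+9-11=26
Step 3: prey: 1+0-1=0; pred: 26+0-10=16
Step 4: prey: 0+0-0=0; pred: 16+0-6=10
Step 5: prey: 0+0-0=0; pred: 10+0-4=6
Step 6: prey: 0+0-0=0; pred: 6+0-2=4
Step 7: prey: 0+0-0=0; pred: 4+0-1=3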